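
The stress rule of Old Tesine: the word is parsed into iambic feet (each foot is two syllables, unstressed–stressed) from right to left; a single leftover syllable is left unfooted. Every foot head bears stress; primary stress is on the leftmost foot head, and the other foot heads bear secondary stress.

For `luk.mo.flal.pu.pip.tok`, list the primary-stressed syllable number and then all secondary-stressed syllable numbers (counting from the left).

Parse right to left into iambic (σˈσ) feet: (luk.ˈmo) (flal.ˈpu) (pip.ˈtok).
Foot heads (stressed positions): 2, 4, 6.
End Rule Leftmost: primary stress on the leftmost head = syllable 2.
Secondary stress on 4, 6: luk.ˈmo.flal.ˌpu.pip.ˌtok.

primary 2, secondary 4, 6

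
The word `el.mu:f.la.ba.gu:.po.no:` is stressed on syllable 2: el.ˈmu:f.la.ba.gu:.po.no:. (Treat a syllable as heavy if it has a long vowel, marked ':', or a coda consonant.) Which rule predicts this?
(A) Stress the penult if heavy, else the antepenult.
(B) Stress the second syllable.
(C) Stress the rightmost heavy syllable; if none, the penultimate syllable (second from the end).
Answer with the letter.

Rule A → syllable 5 (observed: 2).
Rule B → syllable 2 ✓.
Rule C → syllable 7 (observed: 2).

B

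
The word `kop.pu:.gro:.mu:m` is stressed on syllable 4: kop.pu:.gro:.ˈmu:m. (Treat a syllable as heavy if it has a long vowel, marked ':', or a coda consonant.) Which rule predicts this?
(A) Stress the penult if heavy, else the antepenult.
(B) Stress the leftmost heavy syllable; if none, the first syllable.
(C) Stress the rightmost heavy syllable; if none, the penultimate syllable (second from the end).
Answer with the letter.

C

Rule A → syllable 3 (observed: 4).
Rule B → syllable 1 (observed: 4).
Rule C → syllable 4 ✓.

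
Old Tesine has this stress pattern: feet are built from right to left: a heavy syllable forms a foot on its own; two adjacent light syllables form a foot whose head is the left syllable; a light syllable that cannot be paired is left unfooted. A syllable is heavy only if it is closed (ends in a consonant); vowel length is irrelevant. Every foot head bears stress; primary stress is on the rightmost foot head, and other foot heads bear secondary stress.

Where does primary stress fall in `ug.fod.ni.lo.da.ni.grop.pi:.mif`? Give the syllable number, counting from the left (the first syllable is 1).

Weights: 1 ug H, 2 fod H, 3 ni L, 4 lo L, 5 da L, 6 ni L, 7 grop H, 8 pi: L, 9 mif H.
Parse right to left (heavy = foot alone; LL = one foot; stranded L unfooted): (ˈug) (ˈfod) (ˈni.lo) (ˈda.ni) (ˈgrop) pi: (ˈmif).
Foot heads: 1, 2, 3, 5, 7, 9.
Primary stress on the rightmost head = syllable 9.
Primary stress: syllable 9 → ug.fod.ni.lo.da.ni.grop.pi:.ˈmif.

9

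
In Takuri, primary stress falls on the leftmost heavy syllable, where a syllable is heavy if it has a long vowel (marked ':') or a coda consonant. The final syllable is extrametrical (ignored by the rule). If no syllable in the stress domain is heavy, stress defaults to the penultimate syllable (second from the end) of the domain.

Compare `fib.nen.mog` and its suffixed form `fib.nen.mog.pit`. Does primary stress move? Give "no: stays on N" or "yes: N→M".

no: stays on 1

Base `fib.nen.mog` (3 syllables):
  The final syllable (3, mog) is extrametrical; the stress domain is syllables 1–2.
  Weights: 1 fib H, 2 nen H.
  Heavy syllables in the domain: 1, 2. The leftmost is syllable 1 (fib).
  → primary stress on syllable 1.
Suffixed `fib.nen.mog.pit` (4 syllables):
  The final syllable (4, pit) is extrametrical; the stress domain is syllables 1–3.
  Weights: 1 fib H, 2 nen H, 3 mog H.
  Heavy syllables in the domain: 1, 2, 3. The leftmost is syllable 1 (fib).
  → primary stress on syllable 1.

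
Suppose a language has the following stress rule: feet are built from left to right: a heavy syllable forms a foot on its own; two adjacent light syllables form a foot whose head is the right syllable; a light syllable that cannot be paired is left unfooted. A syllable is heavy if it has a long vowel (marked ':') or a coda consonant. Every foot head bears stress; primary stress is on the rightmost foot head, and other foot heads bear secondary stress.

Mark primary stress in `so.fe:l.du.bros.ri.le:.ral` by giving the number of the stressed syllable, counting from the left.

Weights: 1 so L, 2 fe:l H, 3 du L, 4 bros H, 5 ri L, 6 le: H, 7 ral H.
Parse left to right (heavy = foot alone; LL = one foot; stranded L unfooted): so (ˈfe:l) du (ˈbros) ri (ˈle:) (ˈral).
Foot heads: 2, 4, 6, 7.
Primary stress on the rightmost head = syllable 7.
Primary stress: syllable 7 → so.fe:l.du.bros.ri.le:.ˈral.

7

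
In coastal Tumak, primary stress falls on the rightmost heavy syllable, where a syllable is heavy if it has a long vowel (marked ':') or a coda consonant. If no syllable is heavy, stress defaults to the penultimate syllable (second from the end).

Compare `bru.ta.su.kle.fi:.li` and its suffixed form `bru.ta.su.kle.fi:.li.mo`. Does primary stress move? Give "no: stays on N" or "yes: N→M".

Base `bru.ta.su.kle.fi:.li` (6 syllables):
  Weights: 1 bru L, 2 ta L, 3 su L, 4 kle L, 5 fi: H, 6 li L.
  Heavy syllables in the domain: 5. The rightmost is syllable 5 (fi:).
  → primary stress on syllable 5.
Suffixed `bru.ta.su.kle.fi:.li.mo` (7 syllables):
  Weights: 1 bru L, 2 ta L, 3 su L, 4 kle L, 5 fi: H, 6 li L, 7 mo L.
  Heavy syllables in the domain: 5. The rightmost is syllable 5 (fi:).
  → primary stress on syllable 5.

no: stays on 5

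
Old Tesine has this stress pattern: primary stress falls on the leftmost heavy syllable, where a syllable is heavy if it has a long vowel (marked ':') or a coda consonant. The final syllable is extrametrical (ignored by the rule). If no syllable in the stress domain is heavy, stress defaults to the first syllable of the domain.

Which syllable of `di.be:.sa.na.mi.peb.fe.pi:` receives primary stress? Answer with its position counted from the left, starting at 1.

The final syllable (8, pi:) is extrametrical; the stress domain is syllables 1–7.
Weights: 1 di L, 2 be: H, 3 sa L, 4 na L, 5 mi L, 6 peb H, 7 fe L.
Heavy syllables in the domain: 2, 6. The leftmost is syllable 2 (be:).
Primary stress: syllable 2 → di.ˈbe:.sa.na.mi.peb.fe.pi:.

2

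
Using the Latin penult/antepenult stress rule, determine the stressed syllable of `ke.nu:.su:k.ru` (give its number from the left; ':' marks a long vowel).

Classical Latin: stress the penult if heavy (long vowel or closed), else the antepenult.
Weights: 2 nu: H, 3 su:k H, 4 ru L.
The penult (syllable 3, su:k) is heavy, so it takes stress.
Stress on syllable 3: ke.nu:.ˈsu:k.ru.

3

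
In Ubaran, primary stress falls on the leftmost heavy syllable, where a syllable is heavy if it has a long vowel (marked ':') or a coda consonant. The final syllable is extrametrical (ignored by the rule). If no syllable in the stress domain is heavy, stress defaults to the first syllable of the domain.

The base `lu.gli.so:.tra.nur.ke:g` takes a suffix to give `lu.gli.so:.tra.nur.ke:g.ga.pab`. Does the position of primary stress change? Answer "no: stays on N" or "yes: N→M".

Base `lu.gli.so:.tra.nur.ke:g` (6 syllables):
  The final syllable (6, ke:g) is extrametrical; the stress domain is syllables 1–5.
  Weights: 1 lu L, 2 gli L, 3 so: H, 4 tra L, 5 nur H.
  Heavy syllables in the domain: 3, 5. The leftmost is syllable 3 (so:).
  → primary stress on syllable 3.
Suffixed `lu.gli.so:.tra.nur.ke:g.ga.pab` (8 syllables):
  The final syllable (8, pab) is extrametrical; the stress domain is syllables 1–7.
  Weights: 1 lu L, 2 gli L, 3 so: H, 4 tra L, 5 nur H, 6 ke:g H, 7 ga L.
  Heavy syllables in the domain: 3, 5, 6. The leftmost is syllable 3 (so:).
  → primary stress on syllable 3.

no: stays on 3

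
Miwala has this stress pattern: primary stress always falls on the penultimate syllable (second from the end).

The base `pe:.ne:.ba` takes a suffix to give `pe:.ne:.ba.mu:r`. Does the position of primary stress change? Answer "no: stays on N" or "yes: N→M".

yes: 2→3

Base `pe:.ne:.ba` (3 syllables):
  The word has 3 syllables; the penultimate syllable (second from the end) is syllable 2 (ne:).
  → primary stress on syllable 2.
Suffixed `pe:.ne:.ba.mu:r` (4 syllables):
  The word has 4 syllables; the penultimate syllable (second from the end) is syllable 3 (ba).
  → primary stress on syllable 3.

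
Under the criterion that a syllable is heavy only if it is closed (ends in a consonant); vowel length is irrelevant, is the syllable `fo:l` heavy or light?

heavy

`fo:l`: long vowel, closed (coda /l/). Closed (coda /l/) → heavy.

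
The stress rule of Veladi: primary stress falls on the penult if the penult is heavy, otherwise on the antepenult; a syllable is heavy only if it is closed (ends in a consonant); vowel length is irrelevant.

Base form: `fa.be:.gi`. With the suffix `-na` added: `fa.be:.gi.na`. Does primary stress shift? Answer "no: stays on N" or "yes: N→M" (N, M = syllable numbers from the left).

yes: 1→2

Base `fa.be:.gi` (3 syllables):
  Weights: 1 fa L, 2 be: L, 3 gi L.
  The penult (syllable 2, be:) is light, so stress falls on the antepenult (syllable 1, fa).
  → primary stress on syllable 1.
Suffixed `fa.be:.gi.na` (4 syllables):
  Weights: 2 be: L, 3 gi L, 4 na L.
  The penult (syllable 3, gi) is light, so stress falls on the antepenult (syllable 2, be:).
  → primary stress on syllable 2.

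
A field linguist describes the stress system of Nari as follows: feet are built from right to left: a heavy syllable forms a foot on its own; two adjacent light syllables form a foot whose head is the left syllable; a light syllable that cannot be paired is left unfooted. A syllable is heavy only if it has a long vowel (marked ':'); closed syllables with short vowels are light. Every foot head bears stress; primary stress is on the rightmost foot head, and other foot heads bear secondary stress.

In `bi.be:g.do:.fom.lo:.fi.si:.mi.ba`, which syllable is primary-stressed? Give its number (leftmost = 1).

Weights: 1 bi L, 2 be:g H, 3 do: H, 4 fom L, 5 lo: H, 6 fi L, 7 si: H, 8 mi L, 9 ba L.
Parse right to left (heavy = foot alone; LL = one foot; stranded L unfooted): bi (ˈbe:g) (ˈdo:) fom (ˈlo:) fi (ˈsi:) (ˈmi.ba).
Foot heads: 2, 3, 5, 7, 8.
Primary stress on the rightmost head = syllable 8.
Primary stress: syllable 8 → bi.be:g.do:.fom.lo:.fi.si:.ˈmi.ba.

8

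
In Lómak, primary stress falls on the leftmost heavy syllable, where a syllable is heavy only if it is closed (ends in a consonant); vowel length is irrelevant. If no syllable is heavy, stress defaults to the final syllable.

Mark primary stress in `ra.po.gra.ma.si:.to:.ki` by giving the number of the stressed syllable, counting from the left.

Weights: 1 ra L, 2 po L, 3 gra L, 4 ma L, 5 si: L, 6 to: L, 7 ki L.
No heavy syllable in the domain; default to the final syllable = syllable 7.
Primary stress: syllable 7 → ra.po.gra.ma.si:.to:.ˈki.

7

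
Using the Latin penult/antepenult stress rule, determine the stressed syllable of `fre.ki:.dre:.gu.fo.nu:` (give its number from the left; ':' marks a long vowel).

4

Classical Latin: stress the penult if heavy (long vowel or closed), else the antepenult.
Weights: 4 gu L, 5 fo L, 6 nu: H.
The penult (syllable 5, fo) is light, so stress falls on the antepenult (syllable 4, gu).
Stress on syllable 4: fre.ki:.dre:.ˈgu.fo.nu:.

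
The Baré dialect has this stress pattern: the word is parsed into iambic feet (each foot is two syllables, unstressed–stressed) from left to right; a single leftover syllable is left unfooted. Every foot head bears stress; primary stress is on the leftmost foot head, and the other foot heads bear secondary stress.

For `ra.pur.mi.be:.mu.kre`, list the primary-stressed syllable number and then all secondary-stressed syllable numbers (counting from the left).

primary 2, secondary 4, 6

Parse left to right into iambic (σˈσ) feet: (ra.ˈpur) (mi.ˈbe:) (mu.ˈkre).
Foot heads (stressed positions): 2, 4, 6.
End Rule Leftmost: primary stress on the leftmost head = syllable 2.
Secondary stress on 4, 6: ra.ˈpur.mi.ˌbe:.mu.ˌkre.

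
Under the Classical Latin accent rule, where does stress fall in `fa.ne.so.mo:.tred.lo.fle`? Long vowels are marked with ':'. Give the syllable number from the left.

5

Classical Latin: stress the penult if heavy (long vowel or closed), else the antepenult.
Weights: 5 tred H, 6 lo L, 7 fle L.
The penult (syllable 6, lo) is light, so stress falls on the antepenult (syllable 5, tred).
Stress on syllable 5: fa.ne.so.mo:.ˈtred.lo.fle.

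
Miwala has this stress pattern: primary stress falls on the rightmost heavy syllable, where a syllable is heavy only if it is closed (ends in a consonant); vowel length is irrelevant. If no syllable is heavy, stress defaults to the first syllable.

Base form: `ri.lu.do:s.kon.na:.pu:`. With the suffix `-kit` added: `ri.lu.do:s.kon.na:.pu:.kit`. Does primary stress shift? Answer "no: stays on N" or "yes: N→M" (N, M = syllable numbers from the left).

Base `ri.lu.do:s.kon.na:.pu:` (6 syllables):
  Weights: 1 ri L, 2 lu L, 3 do:s H, 4 kon H, 5 na: L, 6 pu: L.
  Heavy syllables in the domain: 3, 4. The rightmost is syllable 4 (kon).
  → primary stress on syllable 4.
Suffixed `ri.lu.do:s.kon.na:.pu:.kit` (7 syllables):
  Weights: 1 ri L, 2 lu L, 3 do:s H, 4 kon H, 5 na: L, 6 pu: L, 7 kit H.
  Heavy syllables in the domain: 3, 4, 7. The rightmost is syllable 7 (kit).
  → primary stress on syllable 7.

yes: 4→7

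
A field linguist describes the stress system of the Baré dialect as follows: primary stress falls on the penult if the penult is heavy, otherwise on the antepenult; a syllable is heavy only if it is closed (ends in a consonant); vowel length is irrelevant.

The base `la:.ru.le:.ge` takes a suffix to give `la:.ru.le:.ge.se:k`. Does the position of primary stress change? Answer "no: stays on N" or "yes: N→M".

Base `la:.ru.le:.ge` (4 syllables):
  Weights: 2 ru L, 3 le: L, 4 ge L.
  The penult (syllable 3, le:) is light, so stress falls on the antepenult (syllable 2, ru).
  → primary stress on syllable 2.
Suffixed `la:.ru.le:.ge.se:k` (5 syllables):
  Weights: 3 le: L, 4 ge L, 5 se:k H.
  The penult (syllable 4, ge) is light, so stress falls on the antepenult (syllable 3, le:).
  → primary stress on syllable 3.

yes: 2→3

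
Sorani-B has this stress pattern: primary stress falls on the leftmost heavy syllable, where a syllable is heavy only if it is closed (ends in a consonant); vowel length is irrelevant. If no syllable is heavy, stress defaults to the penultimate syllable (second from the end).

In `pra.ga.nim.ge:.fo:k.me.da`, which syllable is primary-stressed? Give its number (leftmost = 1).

Weights: 1 pra L, 2 ga L, 3 nim H, 4 ge: L, 5 fo:k H, 6 me L, 7 da L.
Heavy syllables in the domain: 3, 5. The leftmost is syllable 3 (nim).
Primary stress: syllable 3 → pra.ga.ˈnim.ge:.fo:k.me.da.

3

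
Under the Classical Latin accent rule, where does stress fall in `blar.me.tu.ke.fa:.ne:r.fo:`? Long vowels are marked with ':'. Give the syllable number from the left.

6

Classical Latin: stress the penult if heavy (long vowel or closed), else the antepenult.
Weights: 5 fa: H, 6 ne:r H, 7 fo: H.
The penult (syllable 6, ne:r) is heavy, so it takes stress.
Stress on syllable 6: blar.me.tu.ke.fa:.ˈne:r.fo:.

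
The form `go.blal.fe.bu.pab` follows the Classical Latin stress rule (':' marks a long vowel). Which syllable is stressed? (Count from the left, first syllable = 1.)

Classical Latin: stress the penult if heavy (long vowel or closed), else the antepenult.
Weights: 3 fe L, 4 bu L, 5 pab H.
The penult (syllable 4, bu) is light, so stress falls on the antepenult (syllable 3, fe).
Stress on syllable 3: go.blal.ˈfe.bu.pab.

3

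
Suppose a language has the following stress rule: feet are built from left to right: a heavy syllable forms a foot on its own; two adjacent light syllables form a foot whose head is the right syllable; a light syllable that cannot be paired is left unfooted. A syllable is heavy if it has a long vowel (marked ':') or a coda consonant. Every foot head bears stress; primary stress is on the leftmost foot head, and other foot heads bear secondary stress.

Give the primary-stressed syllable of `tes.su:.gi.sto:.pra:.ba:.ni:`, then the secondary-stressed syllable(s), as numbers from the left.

primary 1, secondary 2, 4, 5, 6, 7

Weights: 1 tes H, 2 su: H, 3 gi L, 4 sto: H, 5 pra: H, 6 ba: H, 7 ni: H.
Parse left to right (heavy = foot alone; LL = one foot; stranded L unfooted): (ˈtes) (ˈsu:) gi (ˈsto:) (ˈpra:) (ˈba:) (ˈni:).
Foot heads: 1, 2, 4, 5, 6, 7.
Primary stress on the leftmost head = syllable 1.
Secondary stress on 2, 4, 5, 6, 7: ˈtes.ˌsu:.gi.ˌsto:.ˌpra:.ˌba:.ˌni:.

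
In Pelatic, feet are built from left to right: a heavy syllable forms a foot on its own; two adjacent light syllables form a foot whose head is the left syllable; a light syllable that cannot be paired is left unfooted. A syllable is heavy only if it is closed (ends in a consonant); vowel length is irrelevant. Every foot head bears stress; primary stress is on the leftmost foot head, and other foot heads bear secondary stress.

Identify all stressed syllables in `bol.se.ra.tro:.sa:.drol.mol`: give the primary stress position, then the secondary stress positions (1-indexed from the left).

primary 1, secondary 2, 4, 6, 7

Weights: 1 bol H, 2 se L, 3 ra L, 4 tro: L, 5 sa: L, 6 drol H, 7 mol H.
Parse left to right (heavy = foot alone; LL = one foot; stranded L unfooted): (ˈbol) (ˈse.ra) (ˈtro:.sa:) (ˈdrol) (ˈmol).
Foot heads: 1, 2, 4, 6, 7.
Primary stress on the leftmost head = syllable 1.
Secondary stress on 2, 4, 6, 7: ˈbol.ˌse.ra.ˌtro:.sa:.ˌdrol.ˌmol.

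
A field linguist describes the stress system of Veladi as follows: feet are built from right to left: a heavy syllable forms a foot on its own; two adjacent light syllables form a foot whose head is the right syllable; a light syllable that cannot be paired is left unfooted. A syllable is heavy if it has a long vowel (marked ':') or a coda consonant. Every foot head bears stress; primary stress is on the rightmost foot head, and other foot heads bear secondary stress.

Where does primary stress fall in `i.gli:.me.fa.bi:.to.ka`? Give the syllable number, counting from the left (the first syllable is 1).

7

Weights: 1 i L, 2 gli: H, 3 me L, 4 fa L, 5 bi: H, 6 to L, 7 ka L.
Parse right to left (heavy = foot alone; LL = one foot; stranded L unfooted): i (ˈgli:) (me.ˈfa) (ˈbi:) (to.ˈka).
Foot heads: 2, 4, 5, 7.
Primary stress on the rightmost head = syllable 7.
Primary stress: syllable 7 → i.gli:.me.fa.bi:.to.ˈka.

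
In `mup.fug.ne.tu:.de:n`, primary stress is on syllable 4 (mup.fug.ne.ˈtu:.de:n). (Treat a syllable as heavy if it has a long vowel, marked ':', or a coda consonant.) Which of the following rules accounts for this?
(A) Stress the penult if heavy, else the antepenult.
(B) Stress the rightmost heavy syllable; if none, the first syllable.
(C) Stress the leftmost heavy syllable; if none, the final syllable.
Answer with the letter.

Rule A → syllable 4 ✓.
Rule B → syllable 5 (observed: 4).
Rule C → syllable 1 (observed: 4).

A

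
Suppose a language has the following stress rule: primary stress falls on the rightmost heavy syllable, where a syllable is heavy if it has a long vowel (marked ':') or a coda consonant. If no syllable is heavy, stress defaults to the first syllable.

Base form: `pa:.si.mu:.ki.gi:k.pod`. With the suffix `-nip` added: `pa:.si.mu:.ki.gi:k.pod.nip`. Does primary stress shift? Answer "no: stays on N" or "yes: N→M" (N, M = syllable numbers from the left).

yes: 6→7

Base `pa:.si.mu:.ki.gi:k.pod` (6 syllables):
  Weights: 1 pa: H, 2 si L, 3 mu: H, 4 ki L, 5 gi:k H, 6 pod H.
  Heavy syllables in the domain: 1, 3, 5, 6. The rightmost is syllable 6 (pod).
  → primary stress on syllable 6.
Suffixed `pa:.si.mu:.ki.gi:k.pod.nip` (7 syllables):
  Weights: 1 pa: H, 2 si L, 3 mu: H, 4 ki L, 5 gi:k H, 6 pod H, 7 nip H.
  Heavy syllables in the domain: 1, 3, 5, 6, 7. The rightmost is syllable 7 (nip).
  → primary stress on syllable 7.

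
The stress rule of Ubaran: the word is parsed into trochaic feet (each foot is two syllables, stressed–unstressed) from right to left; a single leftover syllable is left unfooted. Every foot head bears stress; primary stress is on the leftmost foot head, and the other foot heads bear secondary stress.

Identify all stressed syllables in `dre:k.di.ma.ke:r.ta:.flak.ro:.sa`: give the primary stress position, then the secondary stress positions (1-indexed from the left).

primary 1, secondary 3, 5, 7

Parse right to left into trochaic (ˈσσ) feet: (ˈdre:k.di) (ˈma.ke:r) (ˈta:.flak) (ˈro:.sa).
Foot heads (stressed positions): 1, 3, 5, 7.
End Rule Leftmost: primary stress on the leftmost head = syllable 1.
Secondary stress on 3, 5, 7: ˈdre:k.di.ˌma.ke:r.ˌta:.flak.ˌro:.sa.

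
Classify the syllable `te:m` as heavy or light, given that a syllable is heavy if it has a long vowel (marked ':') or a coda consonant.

`te:m`: long vowel, closed (coda /m/). Long vowel and closed → heavy.

heavy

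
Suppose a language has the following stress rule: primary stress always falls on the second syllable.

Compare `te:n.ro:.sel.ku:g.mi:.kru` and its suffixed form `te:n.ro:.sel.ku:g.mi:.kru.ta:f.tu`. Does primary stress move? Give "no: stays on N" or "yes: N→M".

no: stays on 2

Base `te:n.ro:.sel.ku:g.mi:.kru` (6 syllables):
  The word has 6 syllables; the second syllable is syllable 2 (ro:).
  → primary stress on syllable 2.
Suffixed `te:n.ro:.sel.ku:g.mi:.kru.ta:f.tu` (8 syllables):
  The word has 8 syllables; the second syllable is syllable 2 (ro:).
  → primary stress on syllable 2.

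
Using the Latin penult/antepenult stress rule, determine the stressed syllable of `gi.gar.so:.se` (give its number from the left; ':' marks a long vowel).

3

Classical Latin: stress the penult if heavy (long vowel or closed), else the antepenult.
Weights: 2 gar H, 3 so: H, 4 se L.
The penult (syllable 3, so:) is heavy, so it takes stress.
Stress on syllable 3: gi.gar.ˈso:.se.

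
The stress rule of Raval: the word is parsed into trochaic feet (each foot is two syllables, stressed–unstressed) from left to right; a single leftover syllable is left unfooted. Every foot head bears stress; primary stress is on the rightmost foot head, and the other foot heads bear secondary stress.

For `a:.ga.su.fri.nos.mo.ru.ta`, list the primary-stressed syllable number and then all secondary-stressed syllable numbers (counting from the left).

Parse left to right into trochaic (ˈσσ) feet: (ˈa:.ga) (ˈsu.fri) (ˈnos.mo) (ˈru.ta).
Foot heads (stressed positions): 1, 3, 5, 7.
End Rule Rightmost: primary stress on the rightmost head = syllable 7.
Secondary stress on 1, 3, 5: ˌa:.ga.ˌsu.fri.ˌnos.mo.ˈru.ta.

primary 7, secondary 1, 3, 5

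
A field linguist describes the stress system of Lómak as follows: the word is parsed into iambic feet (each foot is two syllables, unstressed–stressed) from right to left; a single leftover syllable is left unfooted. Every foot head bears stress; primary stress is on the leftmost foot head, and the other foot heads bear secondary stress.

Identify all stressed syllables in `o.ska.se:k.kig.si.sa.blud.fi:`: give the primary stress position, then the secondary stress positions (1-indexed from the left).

primary 2, secondary 4, 6, 8

Parse right to left into iambic (σˈσ) feet: (o.ˈska) (se:k.ˈkig) (si.ˈsa) (blud.ˈfi:).
Foot heads (stressed positions): 2, 4, 6, 8.
End Rule Leftmost: primary stress on the leftmost head = syllable 2.
Secondary stress on 4, 6, 8: o.ˈska.se:k.ˌkig.si.ˌsa.blud.ˌfi:.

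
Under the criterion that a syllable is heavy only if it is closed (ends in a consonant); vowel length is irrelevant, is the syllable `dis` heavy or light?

`dis`: short vowel, closed (coda /s/). Closed (coda /s/) → heavy.

heavy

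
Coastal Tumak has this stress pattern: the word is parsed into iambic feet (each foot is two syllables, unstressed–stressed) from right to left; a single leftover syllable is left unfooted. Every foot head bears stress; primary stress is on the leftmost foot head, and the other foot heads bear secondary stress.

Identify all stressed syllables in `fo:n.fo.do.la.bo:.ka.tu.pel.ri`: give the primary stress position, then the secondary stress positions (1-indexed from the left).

primary 3, secondary 5, 7, 9

Parse right to left into iambic (σˈσ) feet: fo:n (fo.ˈdo) (la.ˈbo:) (ka.ˈtu) (pel.ˈri). Syllable 1 is left unfooted.
Foot heads (stressed positions): 3, 5, 7, 9.
End Rule Leftmost: primary stress on the leftmost head = syllable 3.
Secondary stress on 5, 7, 9: fo:n.fo.ˈdo.la.ˌbo:.ka.ˌtu.pel.ˌri.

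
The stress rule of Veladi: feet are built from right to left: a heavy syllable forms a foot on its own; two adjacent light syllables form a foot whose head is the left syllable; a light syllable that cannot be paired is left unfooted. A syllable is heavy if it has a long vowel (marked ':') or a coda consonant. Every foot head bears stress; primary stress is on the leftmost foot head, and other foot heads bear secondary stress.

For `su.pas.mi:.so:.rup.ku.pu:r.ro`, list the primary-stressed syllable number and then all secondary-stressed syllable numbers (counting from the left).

Weights: 1 su L, 2 pas H, 3 mi: H, 4 so: H, 5 rup H, 6 ku L, 7 pu:r H, 8 ro L.
Parse right to left (heavy = foot alone; LL = one foot; stranded L unfooted): su (ˈpas) (ˈmi:) (ˈso:) (ˈrup) ku (ˈpu:r) ro.
Foot heads: 2, 3, 4, 5, 7.
Primary stress on the leftmost head = syllable 2.
Secondary stress on 3, 4, 5, 7: su.ˈpas.ˌmi:.ˌso:.ˌrup.ku.ˌpu:r.ro.

primary 2, secondary 3, 4, 5, 7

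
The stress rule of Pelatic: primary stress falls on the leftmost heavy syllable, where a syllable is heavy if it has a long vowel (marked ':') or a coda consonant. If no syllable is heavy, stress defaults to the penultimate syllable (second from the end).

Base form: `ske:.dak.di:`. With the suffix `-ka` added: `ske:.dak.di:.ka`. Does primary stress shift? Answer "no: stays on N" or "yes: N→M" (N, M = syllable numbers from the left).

Base `ske:.dak.di:` (3 syllables):
  Weights: 1 ske: H, 2 dak H, 3 di: H.
  Heavy syllables in the domain: 1, 2, 3. The leftmost is syllable 1 (ske:).
  → primary stress on syllable 1.
Suffixed `ske:.dak.di:.ka` (4 syllables):
  Weights: 1 ske: H, 2 dak H, 3 di: H, 4 ka L.
  Heavy syllables in the domain: 1, 2, 3. The leftmost is syllable 1 (ske:).
  → primary stress on syllable 1.

no: stays on 1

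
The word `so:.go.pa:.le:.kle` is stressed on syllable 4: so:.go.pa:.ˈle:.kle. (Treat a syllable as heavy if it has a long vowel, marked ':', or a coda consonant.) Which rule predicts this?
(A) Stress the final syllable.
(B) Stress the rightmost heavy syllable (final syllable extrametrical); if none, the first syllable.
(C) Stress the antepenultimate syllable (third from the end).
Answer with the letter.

Rule A → syllable 5 (observed: 4).
Rule B → syllable 4 ✓.
Rule C → syllable 3 (observed: 4).

B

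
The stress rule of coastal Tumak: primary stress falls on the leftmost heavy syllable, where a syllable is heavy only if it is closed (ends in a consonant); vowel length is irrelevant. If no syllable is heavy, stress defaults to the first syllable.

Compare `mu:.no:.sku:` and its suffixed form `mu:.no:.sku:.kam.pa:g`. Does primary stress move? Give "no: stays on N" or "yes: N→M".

Base `mu:.no:.sku:` (3 syllables):
  Weights: 1 mu: L, 2 no: L, 3 sku: L.
  No heavy syllable in the domain; default to the first syllable = syllable 1.
  → primary stress on syllable 1.
Suffixed `mu:.no:.sku:.kam.pa:g` (5 syllables):
  Weights: 1 mu: L, 2 no: L, 3 sku: L, 4 kam H, 5 pa:g H.
  Heavy syllables in the domain: 4, 5. The leftmost is syllable 4 (kam).
  → primary stress on syllable 4.

yes: 1→4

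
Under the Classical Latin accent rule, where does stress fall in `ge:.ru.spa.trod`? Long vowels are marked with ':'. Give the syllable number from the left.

2

Classical Latin: stress the penult if heavy (long vowel or closed), else the antepenult.
Weights: 2 ru L, 3 spa L, 4 trod H.
The penult (syllable 3, spa) is light, so stress falls on the antepenult (syllable 2, ru).
Stress on syllable 2: ge:.ˈru.spa.trod.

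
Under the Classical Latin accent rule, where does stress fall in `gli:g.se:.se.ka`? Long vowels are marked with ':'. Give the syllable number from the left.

2

Classical Latin: stress the penult if heavy (long vowel or closed), else the antepenult.
Weights: 2 se: H, 3 se L, 4 ka L.
The penult (syllable 3, se) is light, so stress falls on the antepenult (syllable 2, se:).
Stress on syllable 2: gli:g.ˈse:.se.ka.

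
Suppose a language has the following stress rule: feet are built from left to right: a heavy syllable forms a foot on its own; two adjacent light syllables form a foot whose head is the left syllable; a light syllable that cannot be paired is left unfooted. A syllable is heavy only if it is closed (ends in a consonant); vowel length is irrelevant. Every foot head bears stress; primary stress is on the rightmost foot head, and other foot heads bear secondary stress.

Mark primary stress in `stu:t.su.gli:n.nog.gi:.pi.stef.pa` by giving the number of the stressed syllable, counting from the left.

Weights: 1 stu:t H, 2 su L, 3 gli:n H, 4 nog H, 5 gi: L, 6 pi L, 7 stef H, 8 pa L.
Parse left to right (heavy = foot alone; LL = one foot; stranded L unfooted): (ˈstu:t) su (ˈgli:n) (ˈnog) (ˈgi:.pi) (ˈstef) pa.
Foot heads: 1, 3, 4, 5, 7.
Primary stress on the rightmost head = syllable 7.
Primary stress: syllable 7 → stu:t.su.gli:n.nog.gi:.pi.ˈstef.pa.

7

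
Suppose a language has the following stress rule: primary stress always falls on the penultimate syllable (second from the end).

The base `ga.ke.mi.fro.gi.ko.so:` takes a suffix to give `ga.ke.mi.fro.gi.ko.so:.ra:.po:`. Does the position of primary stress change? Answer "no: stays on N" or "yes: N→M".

Base `ga.ke.mi.fro.gi.ko.so:` (7 syllables):
  The word has 7 syllables; the penultimate syllable (second from the end) is syllable 6 (ko).
  → primary stress on syllable 6.
Suffixed `ga.ke.mi.fro.gi.ko.so:.ra:.po:` (9 syllables):
  The word has 9 syllables; the penultimate syllable (second from the end) is syllable 8 (ra:).
  → primary stress on syllable 8.

yes: 6→8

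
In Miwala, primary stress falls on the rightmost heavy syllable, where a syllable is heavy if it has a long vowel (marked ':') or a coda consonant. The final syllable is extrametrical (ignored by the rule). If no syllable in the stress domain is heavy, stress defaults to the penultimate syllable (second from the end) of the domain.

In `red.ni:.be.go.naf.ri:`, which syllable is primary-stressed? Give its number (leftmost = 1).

5

The final syllable (6, ri:) is extrametrical; the stress domain is syllables 1–5.
Weights: 1 red H, 2 ni: H, 3 be L, 4 go L, 5 naf H.
Heavy syllables in the domain: 1, 2, 5. The rightmost is syllable 5 (naf).
Primary stress: syllable 5 → red.ni:.be.go.ˈnaf.ri:.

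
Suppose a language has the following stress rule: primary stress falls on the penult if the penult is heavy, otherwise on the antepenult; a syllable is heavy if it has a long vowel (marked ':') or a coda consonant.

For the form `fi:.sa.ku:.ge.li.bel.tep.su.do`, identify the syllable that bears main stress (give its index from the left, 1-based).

7

Weights: 7 tep H, 8 su L, 9 do L.
The penult (syllable 8, su) is light, so stress falls on the antepenult (syllable 7, tep).
Primary stress: syllable 7 → fi:.sa.ku:.ge.li.bel.ˈtep.su.do.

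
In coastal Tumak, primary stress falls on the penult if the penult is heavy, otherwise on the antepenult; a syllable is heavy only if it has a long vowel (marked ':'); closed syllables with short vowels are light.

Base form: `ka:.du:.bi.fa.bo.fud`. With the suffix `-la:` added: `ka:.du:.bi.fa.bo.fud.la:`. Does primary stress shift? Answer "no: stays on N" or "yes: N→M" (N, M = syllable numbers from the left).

yes: 4→5

Base `ka:.du:.bi.fa.bo.fud` (6 syllables):
  Weights: 4 fa L, 5 bo L, 6 fud L.
  The penult (syllable 5, bo) is light, so stress falls on the antepenult (syllable 4, fa).
  → primary stress on syllable 4.
Suffixed `ka:.du:.bi.fa.bo.fud.la:` (7 syllables):
  Weights: 5 bo L, 6 fud L, 7 la: H.
  The penult (syllable 6, fud) is light, so stress falls on the antepenult (syllable 5, bo).
  → primary stress on syllable 5.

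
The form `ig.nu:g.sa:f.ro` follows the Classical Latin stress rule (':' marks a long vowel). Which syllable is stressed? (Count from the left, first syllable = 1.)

3

Classical Latin: stress the penult if heavy (long vowel or closed), else the antepenult.
Weights: 2 nu:g H, 3 sa:f H, 4 ro L.
The penult (syllable 3, sa:f) is heavy, so it takes stress.
Stress on syllable 3: ig.nu:g.ˈsa:f.ro.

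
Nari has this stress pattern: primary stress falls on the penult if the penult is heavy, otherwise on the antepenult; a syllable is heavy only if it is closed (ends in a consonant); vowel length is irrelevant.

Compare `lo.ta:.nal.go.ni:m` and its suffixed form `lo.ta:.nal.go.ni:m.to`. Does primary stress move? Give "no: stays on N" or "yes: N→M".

yes: 3→5

Base `lo.ta:.nal.go.ni:m` (5 syllables):
  Weights: 3 nal H, 4 go L, 5 ni:m H.
  The penult (syllable 4, go) is light, so stress falls on the antepenult (syllable 3, nal).
  → primary stress on syllable 3.
Suffixed `lo.ta:.nal.go.ni:m.to` (6 syllables):
  Weights: 4 go L, 5 ni:m H, 6 to L.
  The penult (syllable 5, ni:m) is heavy, so it takes stress.
  → primary stress on syllable 5.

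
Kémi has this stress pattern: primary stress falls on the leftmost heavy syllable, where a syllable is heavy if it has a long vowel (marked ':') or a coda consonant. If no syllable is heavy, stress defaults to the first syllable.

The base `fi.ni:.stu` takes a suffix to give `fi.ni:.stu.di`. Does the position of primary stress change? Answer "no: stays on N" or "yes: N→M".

no: stays on 2

Base `fi.ni:.stu` (3 syllables):
  Weights: 1 fi L, 2 ni: H, 3 stu L.
  Heavy syllables in the domain: 2. The leftmost is syllable 2 (ni:).
  → primary stress on syllable 2.
Suffixed `fi.ni:.stu.di` (4 syllables):
  Weights: 1 fi L, 2 ni: H, 3 stu L, 4 di L.
  Heavy syllables in the domain: 2. The leftmost is syllable 2 (ni:).
  → primary stress on syllable 2.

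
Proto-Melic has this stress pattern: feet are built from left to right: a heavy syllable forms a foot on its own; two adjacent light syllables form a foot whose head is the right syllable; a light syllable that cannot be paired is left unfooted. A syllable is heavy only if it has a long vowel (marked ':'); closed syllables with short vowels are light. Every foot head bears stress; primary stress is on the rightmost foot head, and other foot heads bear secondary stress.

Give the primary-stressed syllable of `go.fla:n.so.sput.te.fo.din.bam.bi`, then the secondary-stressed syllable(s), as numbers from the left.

Weights: 1 go L, 2 fla:n H, 3 so L, 4 sput L, 5 te L, 6 fo L, 7 din L, 8 bam L, 9 bi L.
Parse left to right (heavy = foot alone; LL = one foot; stranded L unfooted): go (ˈfla:n) (so.ˈsput) (te.ˈfo) (din.ˈbam) bi.
Foot heads: 2, 4, 6, 8.
Primary stress on the rightmost head = syllable 8.
Secondary stress on 2, 4, 6: go.ˌfla:n.so.ˌsput.te.ˌfo.din.ˈbam.bi.

primary 8, secondary 2, 4, 6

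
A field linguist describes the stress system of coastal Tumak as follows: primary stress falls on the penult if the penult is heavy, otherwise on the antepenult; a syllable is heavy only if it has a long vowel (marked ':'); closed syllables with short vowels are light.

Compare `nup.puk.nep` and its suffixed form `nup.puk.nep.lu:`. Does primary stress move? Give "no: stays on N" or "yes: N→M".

yes: 1→2

Base `nup.puk.nep` (3 syllables):
  Weights: 1 nup L, 2 puk L, 3 nep L.
  The penult (syllable 2, puk) is light, so stress falls on the antepenult (syllable 1, nup).
  → primary stress on syllable 1.
Suffixed `nup.puk.nep.lu:` (4 syllables):
  Weights: 2 puk L, 3 nep L, 4 lu: H.
  The penult (syllable 3, nep) is light, so stress falls on the antepenult (syllable 2, puk).
  → primary stress on syllable 2.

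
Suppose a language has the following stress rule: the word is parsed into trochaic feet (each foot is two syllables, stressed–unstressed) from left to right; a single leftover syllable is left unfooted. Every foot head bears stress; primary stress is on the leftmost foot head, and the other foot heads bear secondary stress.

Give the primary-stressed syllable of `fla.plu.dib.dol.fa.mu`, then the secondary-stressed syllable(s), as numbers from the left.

primary 1, secondary 3, 5

Parse left to right into trochaic (ˈσσ) feet: (ˈfla.plu) (ˈdib.dol) (ˈfa.mu).
Foot heads (stressed positions): 1, 3, 5.
End Rule Leftmost: primary stress on the leftmost head = syllable 1.
Secondary stress on 3, 5: ˈfla.plu.ˌdib.dol.ˌfa.mu.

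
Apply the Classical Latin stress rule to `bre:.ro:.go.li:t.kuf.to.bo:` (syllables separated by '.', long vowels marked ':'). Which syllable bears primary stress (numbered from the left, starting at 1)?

Classical Latin: stress the penult if heavy (long vowel or closed), else the antepenult.
Weights: 5 kuf H, 6 to L, 7 bo: H.
The penult (syllable 6, to) is light, so stress falls on the antepenult (syllable 5, kuf).
Stress on syllable 5: bre:.ro:.go.li:t.ˈkuf.to.bo:.

5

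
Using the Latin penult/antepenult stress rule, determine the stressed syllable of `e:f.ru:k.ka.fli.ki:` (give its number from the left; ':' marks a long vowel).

3

Classical Latin: stress the penult if heavy (long vowel or closed), else the antepenult.
Weights: 3 ka L, 4 fli L, 5 ki: H.
The penult (syllable 4, fli) is light, so stress falls on the antepenult (syllable 3, ka).
Stress on syllable 3: e:f.ru:k.ˈka.fli.ki:.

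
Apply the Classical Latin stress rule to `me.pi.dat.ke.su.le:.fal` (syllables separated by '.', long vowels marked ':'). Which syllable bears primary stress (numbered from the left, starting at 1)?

Classical Latin: stress the penult if heavy (long vowel or closed), else the antepenult.
Weights: 5 su L, 6 le: H, 7 fal H.
The penult (syllable 6, le:) is heavy, so it takes stress.
Stress on syllable 6: me.pi.dat.ke.su.ˈle:.fal.

6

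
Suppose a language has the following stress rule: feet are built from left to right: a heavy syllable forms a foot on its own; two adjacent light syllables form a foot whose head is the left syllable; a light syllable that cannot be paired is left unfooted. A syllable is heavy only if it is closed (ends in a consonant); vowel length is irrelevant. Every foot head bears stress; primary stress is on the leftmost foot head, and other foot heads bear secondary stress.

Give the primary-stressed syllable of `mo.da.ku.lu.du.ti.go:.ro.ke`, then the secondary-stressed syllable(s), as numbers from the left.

primary 1, secondary 3, 5, 7

Weights: 1 mo L, 2 da L, 3 ku L, 4 lu L, 5 du L, 6 ti L, 7 go: L, 8 ro L, 9 ke L.
Parse left to right (heavy = foot alone; LL = one foot; stranded L unfooted): (ˈmo.da) (ˈku.lu) (ˈdu.ti) (ˈgo:.ro) ke.
Foot heads: 1, 3, 5, 7.
Primary stress on the leftmost head = syllable 1.
Secondary stress on 3, 5, 7: ˈmo.da.ˌku.lu.ˌdu.ti.ˌgo:.ro.ke.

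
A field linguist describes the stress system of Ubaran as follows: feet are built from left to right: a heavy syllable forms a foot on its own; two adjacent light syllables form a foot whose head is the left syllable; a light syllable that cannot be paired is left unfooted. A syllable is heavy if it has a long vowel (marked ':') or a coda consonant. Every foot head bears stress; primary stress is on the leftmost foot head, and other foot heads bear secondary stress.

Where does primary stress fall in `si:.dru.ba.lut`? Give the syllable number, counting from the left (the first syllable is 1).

1

Weights: 1 si: H, 2 dru L, 3 ba L, 4 lut H.
Parse left to right (heavy = foot alone; LL = one foot; stranded L unfooted): (ˈsi:) (ˈdru.ba) (ˈlut).
Foot heads: 1, 2, 4.
Primary stress on the leftmost head = syllable 1.
Primary stress: syllable 1 → ˈsi:.dru.ba.lut.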